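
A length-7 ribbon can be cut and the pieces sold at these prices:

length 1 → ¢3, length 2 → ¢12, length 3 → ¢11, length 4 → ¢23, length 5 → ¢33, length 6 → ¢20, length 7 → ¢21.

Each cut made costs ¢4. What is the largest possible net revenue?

41

Build v[k] bottom-up: v[k] = max over allowed piece i of (p[i] + v[k−i]) − 4 per cut.
v[1] = 3
v[2] = 12
v[3] = 11  (first piece 1, then v[2]=12)
v[4] = 23
v[5] = 33
v[6] = 32  (first piece 1, then v[5]=33)
v[7] = 41  (first piece 2, then v[5]=33)
One optimal plan: pieces 5 + 2 (1 cut) → ¢45 − ¢4 = ¢41.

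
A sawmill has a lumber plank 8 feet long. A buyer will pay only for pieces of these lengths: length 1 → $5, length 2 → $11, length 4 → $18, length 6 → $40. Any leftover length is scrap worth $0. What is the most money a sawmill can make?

Build r[k] bottom-up: r[k] = max over allowed piece i of (p[i] + r[k−i]).
r[1] = 5
r[2] = 11
r[3] = 16  (first piece 1, then r[2]=11)
r[4] = 22  (first piece 2, then r[2]=11)
r[5] = 27  (first piece 1, then r[4]=22)
r[6] = 40
r[7] = 45  (first piece 1, then r[6]=40)
r[8] = 51  (first piece 2, then r[6]=40)
One optimal cutting: 6 + 2 → $51.

51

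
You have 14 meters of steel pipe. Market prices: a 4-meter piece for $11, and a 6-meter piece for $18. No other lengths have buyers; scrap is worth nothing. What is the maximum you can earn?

40

Build best[k] bottom-up: best[k] = max over allowed piece i of (p[i] + best[k−i]).
best[1] = 0
best[2] = 0
best[3] = 0
best[4] = 11
best[5] = 11
best[6] = max(11+0, 18+0) = 18
best[7] = max(11+0, 18+0) = 18
best[8] = max(11+11, 18+0) = 22
best[9] = max(11+11, 18+0) = 22
best[10] = max(11+18, 18+11) = 29
best[11] = max(11+18, 18+11) = 29
best[12] = max(11+22, 18+18) = 36
best[13] = max(11+22, 18+18) = 36
best[14] = max(11+29, 18+22) = 40
One optimal cutting: 6 + 4 + 4 → $40.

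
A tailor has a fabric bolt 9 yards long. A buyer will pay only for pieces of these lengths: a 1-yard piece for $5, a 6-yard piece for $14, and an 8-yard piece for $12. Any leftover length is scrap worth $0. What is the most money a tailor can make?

45

Build best[k] bottom-up: best[k] = max over allowed piece i of (p[i] + best[k−i]).
best[1] = 5
best[2] = 10  (first piece 1, then best[1]=5)
best[3] = 15  (first piece 1, then best[2]=10)
best[4] = 20  (first piece 1, then best[3]=15)
best[5] = 25  (first piece 1, then best[4]=20)
best[6] = max(5+25, 14+0) = 30
best[7] = max(5+30, 14+5) = 35
best[8] = max(5+35, 14+10, 12+0) = 40
best[9] = max(5+40, 14+15, 12+5) = 45
One optimal cutting: 1 + 1 + 1 + 1 + 1 + 1 + 1 + 1 + 1 → $45.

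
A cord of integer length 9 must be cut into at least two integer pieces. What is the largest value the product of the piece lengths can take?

Fill P[k] for k=2..9: at each k try every first piece i and multiply by the better of (k−i) uncut or P[k−i].
Small cases: P[2]=1, P[3]=2.
P[4] = max(1·3, 2·2, 3·1) = 4
P[5] = max(1·4, 2·3, 3·2, 4·1) = 6
P[6] = max(1·6, 2·4, 3·3, 4·2, 5·1) = 9
P[7] = max(1·9, 2·6, 3·4, 4·3, 5·2, 6·1) = 12
P[8] = max(1·12, 2·9, 3·6, …, 6·2, 7·1) = 18
P[9] = max(1·18, 2·12, 3·9, …, 7·2, 8·1) = 27
One optimal split: 3 + 3 + 3; product 3·3·3 = 27.

27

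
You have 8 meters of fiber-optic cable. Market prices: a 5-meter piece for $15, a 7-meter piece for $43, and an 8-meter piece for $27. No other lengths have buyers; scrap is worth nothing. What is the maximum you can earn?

Consider every possible first cut. f[k] is the best of p[i]+f[k−i] over all sellable i≤k.
f[1] = 0
f[2] = 0
f[3] = 0
f[4] = 0
f[5] = 15
f[6] = 15
f[7] = max(15+0, 43+0) = 43
f[8] = max(15+0, 43+0, 27+0) = 43
One optimal cutting: pieces 7 with 1 meter of scrap → $43.

43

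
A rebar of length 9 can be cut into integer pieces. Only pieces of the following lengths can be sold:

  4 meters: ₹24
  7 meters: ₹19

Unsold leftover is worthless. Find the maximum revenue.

Build r[k] bottom-up: r[k] = max over allowed piece i of (p[i] + r[k−i]).
r[1] = 0
r[2] = 0
r[3] = 0
r[4] = 24
r[5] = 24
r[6] = 24
r[7] = max(24+0, 19+0) = 24
r[8] = max(24+24, 19+0) = 48
r[9] = max(24+24, 19+0) = 48
One optimal cutting: pieces 4 + 4 with 1 meter of scrap → ₹48.

48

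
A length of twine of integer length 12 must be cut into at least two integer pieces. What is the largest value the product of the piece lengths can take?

Fill g[k] for k=2..12: at each k try every first piece i and multiply by the better of (k−i) uncut or g[k−i].
Small cases: g[2]=1, g[3]=2, g[4]=4, g[5]=6, g[6]=9.
g[7] = max(1*9, 2*6, 3*4, 4*3, 5*2, 6*1) = 12
g[8] = max(1*12, 2*9, 3*6, …, 6*2, 7*1) = 18
g[9] = max(1*18, 2*12, 3*9, …, 7*2, 8*1) = 27
g[10] = max(1*27, 2*18, 3*12, …, 8*2, 9*1) = 36
g[11] = max(1*36, 2*27, 3*18, …, 9*2, 10*1) = 54
g[12] = max(1*54, 2*36, 3*27, …, 10*2, 11*1) = 81
One optimal split: 3 + 3 + 3 + 3; product 3*3*3*3 = 81.

81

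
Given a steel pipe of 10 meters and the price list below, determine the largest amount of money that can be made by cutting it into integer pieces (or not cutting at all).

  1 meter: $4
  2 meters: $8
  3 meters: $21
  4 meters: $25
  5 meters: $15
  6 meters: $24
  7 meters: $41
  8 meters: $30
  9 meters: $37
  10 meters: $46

Build r[k] bottom-up: r[k] = max over allowed piece i of (p[i] + r[k−i]).
r[1] = 4
r[2] = max(4+4, 8+0) = 8
r[3] = max(4+8, 8+4, 21+0) = 21
r[4] = max(4+21, 8+8, 21+4, 25+0) = 25
r[5] = max(4+25, 8+21, 21+8, 25+4, 15+0) = 29
r[6] = max(4+29, 8+25, 21+21, 25+8, 15+4, 24+0) = 42
r[7] = max(4+42, 8+29, 21+25, …, 24+4, 41+0) = 46
r[8] = max(4+46, 8+42, 21+29, …, 41+4, 30+0) = 50
r[9] = max(4+50, 8+46, 21+42, …, 30+4, 37+0) = 63
r[10] = max(4+63, 8+50, 21+46, …, 37+4, 46+0) = 67
One optimal cutting: 3 + 3 + 3 + 1 → $21 + $21 + $21 + $4 = $67.

67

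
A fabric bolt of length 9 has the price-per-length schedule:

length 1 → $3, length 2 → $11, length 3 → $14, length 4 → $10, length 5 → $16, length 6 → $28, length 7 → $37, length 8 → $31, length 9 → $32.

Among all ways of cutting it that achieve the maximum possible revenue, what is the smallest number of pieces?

Let r[k] be the best obtainable value from length k. For each k, try every first piece i and keep the best of price[i] + r[k−i].
r[1] = 3
r[2] = max(3+3, 11+0) = 11
r[3] = max(3+11, 11+3, 14+0) = 14
r[4] = max(3+14, 11+11, 14+3, 10+0) = 22
r[5] = max(3+22, 11+14, 14+11, 10+3, 16+0) = 25
r[6] = max(3+25, 11+22, 14+14, 10+11, 16+3, 28+0) = 33
r[7] = max(3+33, 11+25, 14+22, …, 28+3, 37+0) = 37
r[8] = max(3+37, 11+33, 14+25, …, 37+3, 31+0) = 44
r[9] = max(3+44, 11+37, 14+33, …, 31+3, 32+0) = 48
Maximum revenue is $48.
Now minimize piece count subject to staying optimal: for each k, pieces[k] = 1 + min over i with p[i]+r[k−i]=r[k] of pieces[k−i].
pieces[6] = 3
pieces[7] = 1
pieces[8] = 4
pieces[9] = 2

2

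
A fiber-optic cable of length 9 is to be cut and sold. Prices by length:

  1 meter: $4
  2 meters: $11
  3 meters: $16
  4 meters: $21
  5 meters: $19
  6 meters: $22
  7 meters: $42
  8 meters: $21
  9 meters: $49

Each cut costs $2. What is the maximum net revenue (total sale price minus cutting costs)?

Let r[k] be the best obtainable value from length k. For each k, try every first piece i and keep the best of price[i] + r[k−i] minus the 2 cut fee when i<k.
r[1] = 4
r[2] = max(4+4-2, 11+0) = 11
r[3] = max(4+11-2, 11+4-2, 16+0) = 16
r[4] = max(4+16-2, 11+11-2, 16+4-2, 21+0) = 21
r[5] = max(4+21-2, 11+16-2, 16+11-2, 21+4-2, 19+0) = 25
r[6] = max(4+25-2, 11+21-2, 16+16-2, 21+11-2, 19+4-2, 22+0) = 30
r[7] = max(4+30-2, 11+25-2, 16+21-2, …, 22+4-2, 42+0) = 42
r[8] = max(4+42-2, 11+30-2, 16+25-2, …, 42+4-2, 21+0) = 44
r[9] = max(4+44-2, 11+42-2, 16+30-2, …, 21+4-2, 49+0) = 51
One optimal plan: pieces 7 + 2 (1 cut) → $53 − $2 = $51.

51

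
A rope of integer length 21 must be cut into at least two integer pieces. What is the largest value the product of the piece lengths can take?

2187

Let prod[k] be the best product for length k (with at least one cut). For each first piece i, the rest contributes max(k−i, prod[k−i]).
Small cases: prod[2]=1, prod[3]=2, prod[4]=4, prod[5]=6, prod[6]=9, prod[7]=12, prod[8]=18, prod[9]=27, prod[10]=36, prod[11]=54, prod[12]=81, prod[13]=108, prod[14]=162.
prod[15] = max(1·162, 2·108, 3·81, …, 13·2, 14·1) = 243
prod[16] = max(1·243, 2·162, 3·108, …, 14·2, 15·1) = 324
prod[17] = max(1·324, 2·243, 3·162, …, 15·2, 16·1) = 486
prod[18] = max(1·486, 2·324, 3·243, …, 16·2, 17·1) = 729
prod[19] = max(1·729, 2·486, 3·324, …, 17·2, 18·1) = 972
prod[20] = max(1·972, 2·729, 3·486, …, 18·2, 19·1) = 1458
prod[21] = max(1·1458, 2·972, 3·729, …, 19·2, 20·1) = 2187
One optimal split: 3 + 3 + 3 + 3 + 3 + 3 + 3; product 3·3·3·3·3·3·3 = 2187.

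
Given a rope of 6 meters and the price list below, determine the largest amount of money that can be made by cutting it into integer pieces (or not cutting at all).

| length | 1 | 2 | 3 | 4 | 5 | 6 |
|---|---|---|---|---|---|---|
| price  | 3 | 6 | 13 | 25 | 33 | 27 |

Consider every possible first cut. best[k] is the best of p[i]+best[k−i] over all sellable i≤k.
best[1] = 3
best[2] = 6  (first piece 1, then best[1]=3)
best[3] = 13
best[4] = 25
best[5] = 33
best[6] = 36  (first piece 1, then best[5]=33)
One optimal cutting: 5 + 1 → €33 + €3 = €36.

36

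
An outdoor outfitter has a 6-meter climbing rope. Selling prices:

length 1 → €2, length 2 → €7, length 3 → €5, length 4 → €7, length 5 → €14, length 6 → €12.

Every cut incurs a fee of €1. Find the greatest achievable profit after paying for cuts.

19

Let net[k] be the best obtainable value from length k. For each k, try every first piece i and keep the best of price[i] + net[k−i] minus the 1 cut fee when i<k.
net[1] = 2
net[2] = max(2+2-1, 7+0) = 7
net[3] = max(2+7-1, 7+2-1, 5+0) = 8
net[4] = max(2+8-1, 7+7-1, 5+2-1, 7+0) = 13
net[5] = max(2+13-1, 7+8-1, 5+7-1, 7+2-1, 14+0) = 14
net[6] = max(2+14-1, 7+13-1, 5+8-1, 7+7-1, 14+2-1, 12+0) = 19
One optimal plan: pieces 2 + 2 + 2 (2 cuts) → €21 − €2 = €19.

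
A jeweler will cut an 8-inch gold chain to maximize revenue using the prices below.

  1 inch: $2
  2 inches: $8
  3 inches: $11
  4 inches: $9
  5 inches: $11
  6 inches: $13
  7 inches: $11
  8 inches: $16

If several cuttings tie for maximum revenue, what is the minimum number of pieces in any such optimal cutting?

4

Let r[k] be the best obtainable value from length k. For each k, try every first piece i and keep the best of price[i] + r[k−i].
r[1] = 2
r[2] = 8
r[3] = 11
r[4] = 16  (first piece 2, then r[2]=8)
r[5] = 19  (first piece 2, then r[3]=11)
r[6] = 24  (first piece 2, then r[4]=16)
r[7] = 27  (first piece 2, then r[5]=19)
r[8] = 32  (first piece 2, then r[6]=24)
Maximum revenue is $32.
Now minimize piece count subject to staying optimal: for each k, pieces[k] = 1 + min over i with p[i]+r[k−i]=r[k] of pieces[k−i].
pieces[5] = 2
pieces[6] = 3
pieces[7] = 3
pieces[8] = 4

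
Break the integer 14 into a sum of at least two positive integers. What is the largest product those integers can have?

Define f[k] = max over 1≤i<k of i · max(k−i, f[k−i]); the inner max lets the remainder stay uncut if that's better.
f[2] = 1×max(1,0) = 1×1 = 1
f[3] = 1×max(2,1) = 1×2 = 2
f[4] = 2×max(2,1) = 2×2 = 4
f[5] = 2×max(3,2) = 2×3 = 6
f[6] = 3×max(3,2) = 3×3 = 9
f[7] = 2×max(5,6) = 2×6 = 12
f[8] = 2×max(6,9) = 2×9 = 18
f[9] = 3×max(6,9) = 3×9 = 27
f[10] = 2×max(8,18) = 2×18 = 36
f[11] = 2×max(9,27) = 2×27 = 54
f[12] = 3×max(9,27) = 3×27 = 81
f[13] = 2×max(11,54) = 2×54 = 108
f[14] = 2×max(12,81) = 2×81 = 162
One optimal split: 3 + 3 + 3 + 3 + 2; product 3×3×3×3×2 = 162.

162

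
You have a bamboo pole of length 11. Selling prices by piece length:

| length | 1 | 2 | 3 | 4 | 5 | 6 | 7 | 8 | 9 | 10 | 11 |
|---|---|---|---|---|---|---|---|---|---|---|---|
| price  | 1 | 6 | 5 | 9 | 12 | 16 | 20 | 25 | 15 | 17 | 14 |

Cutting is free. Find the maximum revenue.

32

Let v[k] be the best obtainable value from length k. For each k, try every first piece i and keep the best of price[i] + v[k−i].
v[1] = 1
v[2] = 6
v[3] = 7  (first piece 1, then v[2]=6)
v[4] = 12  (first piece 2, then v[2]=6)
v[5] = 13  (first piece 1, then v[4]=12)
v[6] = 18  (first piece 2, then v[4]=12)
v[7] = 20
v[8] = 25
v[9] = 26  (first piece 1, then v[8]=25)
v[10] = 31  (first piece 2, then v[8]=25)
v[11] = 32  (first piece 1, then v[10]=31)
One optimal cutting: 8 + 2 + 1 → $25 + $6 + $1 = $32.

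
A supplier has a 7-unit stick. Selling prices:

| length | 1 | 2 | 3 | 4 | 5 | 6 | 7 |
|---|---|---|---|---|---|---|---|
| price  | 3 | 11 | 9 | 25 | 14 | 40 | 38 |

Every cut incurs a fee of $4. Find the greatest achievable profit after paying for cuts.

39

Build v[k] bottom-up: v[k] = max over allowed piece i of (p[i] + v[k−i]) − 4 per cut.
v[1] = 3
v[2] = 11
v[3] = 10  (first piece 1, then v[2]=11)
v[4] = 25
v[5] = 24  (first piece 1, then v[4]=25)
v[6] = 40
v[7] = 39  (first piece 1, then v[6]=40)
One optimal plan: pieces 6 + 1 (1 cut) → $43 − $4 = $39.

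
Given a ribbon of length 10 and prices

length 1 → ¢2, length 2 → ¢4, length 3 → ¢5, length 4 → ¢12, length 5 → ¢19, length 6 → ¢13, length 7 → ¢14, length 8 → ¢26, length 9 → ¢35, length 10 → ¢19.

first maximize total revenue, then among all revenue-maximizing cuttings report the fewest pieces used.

2

Let r[k] be the best obtainable value from length k. For each k, try every first piece i and keep the best of price[i] + r[k−i].
r[1] = 2
r[2] = max(2+2, 4+0) = 4
r[3] = max(2+4, 4+2, 5+0) = 6
r[4] = max(2+6, 4+4, 5+2, 12+0) = 12
r[5] = max(2+12, 4+6, 5+4, 12+2, 19+0) = 19
r[6] = max(2+19, 4+12, 5+6, 12+4, 19+2, 13+0) = 21
r[7] = max(2+21, 4+19, 5+12, …, 13+2, 14+0) = 23
r[8] = max(2+23, 4+21, 5+19, …, 14+2, 26+0) = 26
r[9] = max(2+26, 4+23, 5+21, …, 26+2, 35+0) = 35
r[10] = max(2+35, 4+26, 5+23, …, 35+2, 19+0) = 38
Maximum revenue is ¢38.
Now minimize piece count subject to staying optimal: for each k, pieces[k] = 1 + min over i with p[i]+r[k−i]=r[k] of pieces[k−i].
pieces[7] = 2
pieces[8] = 1
pieces[9] = 1
pieces[10] = 2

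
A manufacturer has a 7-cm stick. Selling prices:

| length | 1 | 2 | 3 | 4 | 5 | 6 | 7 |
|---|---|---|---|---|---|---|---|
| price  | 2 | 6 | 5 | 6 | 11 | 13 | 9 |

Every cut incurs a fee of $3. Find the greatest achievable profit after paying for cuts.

Build r[k] bottom-up: r[k] = max over allowed piece i of (p[i] + r[k−i]) − 3 per cut.
r[1] = 2
r[2] = 6
r[3] = 5  (first piece 1, then r[2]=6)
r[4] = 9  (first piece 2, then r[2]=6)
r[5] = 11
r[6] = 13
r[7] = 14  (first piece 2, then r[5]=11)
One optimal plan: pieces 5 + 2 (1 cut) → $17 − $3 = $14.

14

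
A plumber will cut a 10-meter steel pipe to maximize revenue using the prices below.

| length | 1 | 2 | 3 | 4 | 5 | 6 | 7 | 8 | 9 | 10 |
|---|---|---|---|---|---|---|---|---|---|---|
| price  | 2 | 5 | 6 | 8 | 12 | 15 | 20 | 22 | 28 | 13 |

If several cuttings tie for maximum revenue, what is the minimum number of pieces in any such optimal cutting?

Consider every possible first cut. r[k] is the best of p[i]+r[k−i] over all sellable i≤k.
r[1] = 2
r[2] = max(2+2, 5+0) = 5
r[3] = max(2+5, 5+2, 6+0) = 7
r[4] = max(2+7, 5+5, 6+2, 8+0) = 10
r[5] = max(2+10, 5+7, 6+5, 8+2, 12+0) = 12
r[6] = max(2+12, 5+10, 6+7, 8+5, 12+2, 15+0) = 15
r[7] = max(2+15, 5+12, 6+10, …, 15+2, 20+0) = 20
r[8] = max(2+20, 5+15, 6+12, …, 20+2, 22+0) = 22
r[9] = max(2+22, 5+20, 6+15, …, 22+2, 28+0) = 28
r[10] = max(2+28, 5+22, 6+20, …, 28+2, 13+0) = 30
Maximum revenue is $30.
Now minimize piece count subject to staying optimal: for each k, pieces[k] = 1 + min over i with p[i]+r[k−i]=r[k] of pieces[k−i].
pieces[7] = 1
pieces[8] = 1
pieces[9] = 1
pieces[10] = 2

2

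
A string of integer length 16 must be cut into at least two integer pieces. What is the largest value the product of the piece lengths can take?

Define P[k] = max over 1≤i<k of i · max(k−i, P[k−i]); the inner max lets the remainder stay uncut if that's better.
P[2] = 1×max(1,0) = 1×1 = 1
P[3] = 1×max(2,1) = 1×2 = 2
P[4] = 2×max(2,1) = 2×2 = 4
P[5] = 2×max(3,2) = 2×3 = 6
P[6] = 3×max(3,2) = 3×3 = 9
P[7] = 2×max(5,6) = 2×6 = 12
P[8] = 2×max(6,9) = 2×9 = 18
P[9] = 3×max(6,9) = 3×9 = 27
P[10] = 2×max(8,18) = 2×18 = 36
P[11] = 2×max(9,27) = 2×27 = 54
P[12] = 3×max(9,27) = 3×27 = 81
P[13] = 2×max(11,54) = 2×54 = 108
P[14] = 2×max(12,81) = 2×81 = 162
P[15] = 3×max(12,81) = 3×81 = 243
P[16] = 2×max(14,162) = 2×162 = 324
One optimal split: 3 + 3 + 3 + 3 + 2 + 2; product 3×3×3×3×2×2 = 324.

324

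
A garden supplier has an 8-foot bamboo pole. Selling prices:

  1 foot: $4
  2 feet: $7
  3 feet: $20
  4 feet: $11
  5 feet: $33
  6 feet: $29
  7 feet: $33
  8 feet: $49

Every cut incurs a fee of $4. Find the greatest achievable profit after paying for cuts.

Consider every possible first cut. v[k] is the best of p[i]+v[k−i] over all sellable i≤k, charging 4 whenever i<k.
v[1] = 4
v[2] = max(4+4-4, 7+0) = 7
v[3] = max(4+7-4, 7+4-4, 20+0) = 20
v[4] = max(4+20-4, 7+7-4, 20+4-4, 11+0) = 20
v[5] = max(4+20-4, 7+20-4, 20+7-4, 11+4-4, 33+0) = 33
v[6] = max(4+33-4, 7+20-4, 20+20-4, 11+7-4, 33+4-4, 29+0) = 36
v[7] = max(4+36-4, 7+33-4, 20+20-4, …, 29+4-4, 33+0) = 36
v[8] = max(4+36-4, 7+36-4, 20+33-4, …, 33+4-4, 49+0) = 49
One optimal plan: pieces 5 + 3 (1 cut) → $53 − $4 = $49.

49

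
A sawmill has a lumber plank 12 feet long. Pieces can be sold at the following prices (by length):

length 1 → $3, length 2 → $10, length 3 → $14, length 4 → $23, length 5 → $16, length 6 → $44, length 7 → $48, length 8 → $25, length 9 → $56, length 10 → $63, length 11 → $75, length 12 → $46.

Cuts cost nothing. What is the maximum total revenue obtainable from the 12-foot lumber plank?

Consider every possible first cut. r[k] is the best of p[i]+r[k−i] over all sellable i≤k.
r[1] = 3
r[2] = max(3+3, 10+0) = 10
r[3] = max(3+10, 10+3, 14+0) = 14
r[4] = max(3+14, 10+10, 14+3, 23+0) = 23
r[5] = max(3+23, 10+14, 14+10, 23+3, 16+0) = 26
r[6] = max(3+26, 10+23, 14+14, 23+10, 16+3, 44+0) = 44
r[7] = max(3+44, 10+26, 14+23, …, 44+3, 48+0) = 48
r[8] = max(3+48, 10+44, 14+26, …, 48+3, 25+0) = 54
r[9] = max(3+54, 10+48, 14+44, …, 25+3, 56+0) = 58
r[10] = max(3+58, 10+54, 14+48, …, 56+3, 63+0) = 67
r[11] = max(3+67, 10+58, 14+54, …, 63+3, 75+0) = 75
r[12] = max(3+75, 10+67, 14+58, …, 75+3, 46+0) = 88
One optimal cutting: 6 + 6 → $44 + $44 = $88.

88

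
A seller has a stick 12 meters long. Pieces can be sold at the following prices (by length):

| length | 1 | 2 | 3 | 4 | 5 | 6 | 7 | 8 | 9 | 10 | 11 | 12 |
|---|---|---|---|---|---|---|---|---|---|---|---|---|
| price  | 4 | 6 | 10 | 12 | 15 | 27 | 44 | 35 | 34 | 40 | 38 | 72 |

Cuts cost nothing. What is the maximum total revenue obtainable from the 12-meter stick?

72

Build R[k] bottom-up: R[k] = max over allowed piece i of (p[i] + R[k−i]).
R[1] = 4
R[2] = max(4+4, 6+0) = 8
R[3] = max(4+8, 6+4, 10+0) = 12
R[4] = max(4+12, 6+8, 10+4, 12+0) = 16
R[5] = max(4+16, 6+12, 10+8, 12+4, 15+0) = 20
R[6] = max(4+20, 6+16, 10+12, 12+8, 15+4, 27+0) = 27
R[7] = max(4+27, 6+20, 10+16, …, 27+4, 44+0) = 44
R[8] = max(4+44, 6+27, 10+20, …, 44+4, 35+0) = 48
R[9] = max(4+48, 6+44, 10+27, …, 35+4, 34+0) = 52
R[10] = max(4+52, 6+48, 10+44, …, 34+4, 40+0) = 56
R[11] = max(4+56, 6+52, 10+48, …, 40+4, 38+0) = 60
R[12] = max(4+60, 6+56, 10+52, …, 38+4, 72+0) = 72
Best is to sell the whole 12-meter piece uncut for 72.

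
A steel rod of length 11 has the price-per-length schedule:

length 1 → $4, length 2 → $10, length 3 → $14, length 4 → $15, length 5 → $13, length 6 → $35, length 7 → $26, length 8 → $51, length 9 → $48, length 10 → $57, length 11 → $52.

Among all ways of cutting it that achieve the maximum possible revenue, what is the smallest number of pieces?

Build r[k] bottom-up: r[k] = max over allowed piece i of (p[i] + r[k−i]).
r[1] = 4
r[2] = max(4+4, 10+0) = 10
r[3] = max(4+10, 10+4, 14+0) = 14
r[4] = max(4+14, 10+10, 14+4, 15+0) = 20
r[5] = max(4+20, 10+14, 14+10, 15+4, 13+0) = 24
r[6] = max(4+24, 10+20, 14+14, 15+10, 13+4, 35+0) = 35
r[7] = max(4+35, 10+24, 14+20, …, 35+4, 26+0) = 39
r[8] = max(4+39, 10+35, 14+24, …, 26+4, 51+0) = 51
r[9] = max(4+51, 10+39, 14+35, …, 51+4, 48+0) = 55
r[10] = max(4+55, 10+51, 14+39, …, 48+4, 57+0) = 61
r[11] = max(4+61, 10+55, 14+51, …, 57+4, 52+0) = 65
Maximum revenue is $65.
Now minimize piece count subject to staying optimal: for each k, pieces[k] = 1 + min over i with p[i]+r[k−i]=r[k] of pieces[k−i].
pieces[8] = 1
pieces[9] = 2
pieces[10] = 2
pieces[11] = 2

2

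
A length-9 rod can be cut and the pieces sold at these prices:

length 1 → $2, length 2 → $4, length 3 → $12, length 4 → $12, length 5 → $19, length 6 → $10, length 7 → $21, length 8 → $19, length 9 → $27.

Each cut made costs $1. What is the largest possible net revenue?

Consider every possible first cut. v[k] is the best of p[i]+v[k−i] over all sellable i≤k, charging 1 whenever i<k.
v[1] = 2
v[2] = max(2+2-1, 4+0) = 4
v[3] = max(2+4-1, 4+2-1, 12+0) = 12
v[4] = max(2+12-1, 4+4-1, 12+2-1, 12+0) = 13
v[5] = max(2+13-1, 4+12-1, 12+4-1, 12+2-1, 19+0) = 19
v[6] = max(2+19-1, 4+13-1, 12+12-1, 12+4-1, 19+2-1, 10+0) = 23
v[7] = max(2+23-1, 4+19-1, 12+13-1, …, 10+2-1, 21+0) = 24
v[8] = max(2+24-1, 4+23-1, 12+19-1, …, 21+2-1, 19+0) = 30
v[9] = max(2+30-1, 4+24-1, 12+23-1, …, 19+2-1, 27+0) = 34
One optimal plan: pieces 3 + 3 + 3 (2 cuts) → $36 − $2 = $34.

34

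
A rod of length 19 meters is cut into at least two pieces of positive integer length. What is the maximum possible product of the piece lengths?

Fill prod[k] for k=2..19: at each k try every first piece i and multiply by the better of (k−i) uncut or prod[k−i].
Small cases: prod[2]=1, prod[3]=2, prod[4]=4, prod[5]=6, prod[6]=9, prod[7]=12, prod[8]=18, prod[9]=27, prod[10]=36, prod[11]=54, prod[12]=81.
prod[13] = 2*max(11,54) = 2*54 = 108
prod[14] = 2*max(12,81) = 2*81 = 162
prod[15] = 3*max(12,81) = 3*81 = 243
prod[16] = 2*max(14,162) = 2*162 = 324
prod[17] = 2*max(15,243) = 2*243 = 486
prod[18] = 3*max(15,243) = 3*243 = 729
prod[19] = 2*max(17,486) = 2*486 = 972
One optimal split: 3 + 3 + 3 + 3 + 3 + 2 + 2; product 3*3*3*3*3*2*2 = 972.

972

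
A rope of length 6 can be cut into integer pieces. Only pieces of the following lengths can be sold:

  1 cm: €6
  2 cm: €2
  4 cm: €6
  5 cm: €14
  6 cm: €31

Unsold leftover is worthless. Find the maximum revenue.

36

Consider every possible first cut. best[k] is the best of p[i]+best[k−i] over all sellable i≤k.
best[1] = 6
best[2] = max(6+6, 2+0) = 12
best[3] = max(6+12, 2+6) = 18
best[4] = max(6+18, 2+12, 6+0) = 24
best[5] = max(6+24, 2+18, 6+6, 14+0) = 30
best[6] = max(6+30, 2+24, 6+12, 14+6, 31+0) = 36
One optimal cutting: 1 + 1 + 1 + 1 + 1 + 1 → €36.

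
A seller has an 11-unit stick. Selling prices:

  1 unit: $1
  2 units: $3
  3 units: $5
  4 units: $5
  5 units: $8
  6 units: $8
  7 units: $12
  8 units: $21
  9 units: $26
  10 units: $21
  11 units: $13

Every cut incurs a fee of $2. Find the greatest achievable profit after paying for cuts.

Consider every possible first cut. v[k] is the best of p[i]+v[k−i] over all sellable i≤k, charging 2 whenever i<k.
v[1] = 1
v[2] = 3
v[3] = 5
v[4] = 5
v[5] = 8
v[6] = 8  (first piece 3, then v[3]=5)
v[7] = 12
v[8] = 21
v[9] = 26
v[10] = 25  (first piece 1, then v[9]=26)
v[11] = 27  (first piece 2, then v[9]=26)
One optimal plan: pieces 9 + 2 (1 cut) → $29 − $2 = $27.

27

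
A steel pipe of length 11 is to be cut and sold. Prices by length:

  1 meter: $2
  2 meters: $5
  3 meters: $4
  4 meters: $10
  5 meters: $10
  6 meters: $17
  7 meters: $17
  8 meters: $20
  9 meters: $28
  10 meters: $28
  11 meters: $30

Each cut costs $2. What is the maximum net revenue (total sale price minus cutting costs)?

Build v[k] bottom-up: v[k] = max over allowed piece i of (p[i] + v[k−i]) − 2 per cut.
v[1] = 2
v[2] = max(2+2-2, 5+0) = 5
v[3] = max(2+5-2, 5+2-2, 4+0) = 5
v[4] = max(2+5-2, 5+5-2, 4+2-2, 10+0) = 10
v[5] = max(2+10-2, 5+5-2, 4+5-2, 10+2-2, 10+0) = 10
v[6] = max(2+10-2, 5+10-2, 4+5-2, 10+5-2, 10+2-2, 17+0) = 17
v[7] = max(2+17-2, 5+10-2, 4+10-2, …, 17+2-2, 17+0) = 17
v[8] = max(2+17-2, 5+17-2, 4+10-2, …, 17+2-2, 20+0) = 20
v[9] = max(2+20-2, 5+17-2, 4+17-2, …, 20+2-2, 28+0) = 28
v[10] = max(2+28-2, 5+20-2, 4+17-2, …, 28+2-2, 28+0) = 28
v[11] = max(2+28-2, 5+28-2, 4+20-2, …, 28+2-2, 30+0) = 31
One optimal plan: pieces 9 + 2 (1 cut) → $33 − $2 = $31.

31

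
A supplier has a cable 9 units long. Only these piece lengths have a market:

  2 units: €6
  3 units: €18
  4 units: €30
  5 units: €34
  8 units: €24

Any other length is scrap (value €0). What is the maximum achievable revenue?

Build best[k] bottom-up: best[k] = max over allowed piece i of (p[i] + best[k−i]).
best[1] = 0
best[2] = 6
best[3] = max(6+0, 18+0) = 18
best[4] = max(6+6, 18+0, 30+0) = 30
best[5] = max(6+18, 18+6, 30+0, 34+0) = 34
best[6] = max(6+30, 18+18, 30+6, 34+0) = 36
best[7] = max(6+34, 18+30, 30+18, 34+6) = 48
best[8] = max(6+36, 18+34, 30+30, 34+18, 24+0) = 60
best[9] = max(6+48, 18+36, 30+34, 34+30, 24+0) = 64
One optimal cutting: 5 + 4 → €64.

64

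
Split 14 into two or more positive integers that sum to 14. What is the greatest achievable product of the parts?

Let f[k] be the best product for length k (with at least one cut). For each first piece i, the rest contributes max(k−i, f[k−i]).
f[2] = 1·max(1,0) = 1·1 = 1
f[3] = max(1·2, 2·1) = 2
f[4] = max(1·3, 2·2, 3·1) = 4
f[5] = max(1·4, 2·3, 3·2, 4·1) = 6
f[6] = max(1·6, 2·4, 3·3, 4·2, 5·1) = 9
f[7] = max(1·9, 2·6, 3·4, 4·3, 5·2, 6·1) = 12
f[8] = max(1·12, 2·9, 3·6, …, 6·2, 7·1) = 18
f[9] = max(1·18, 2·12, 3·9, …, 7·2, 8·1) = 27
f[10] = max(1·27, 2·18, 3·12, …, 8·2, 9·1) = 36
f[11] = max(1·36, 2·27, 3·18, …, 9·2, 10·1) = 54
f[12] = max(1·54, 2·36, 3·27, …, 10·2, 11·1) = 81
f[13] = max(1·81, 2·54, 3·36, …, 11·2, 12·1) = 108
f[14] = max(1·108, 2·81, 3·54, …, 12·2, 13·1) = 162
One optimal split: 3 + 3 + 3 + 3 + 2; product 3·3·3·3·2 = 162.

162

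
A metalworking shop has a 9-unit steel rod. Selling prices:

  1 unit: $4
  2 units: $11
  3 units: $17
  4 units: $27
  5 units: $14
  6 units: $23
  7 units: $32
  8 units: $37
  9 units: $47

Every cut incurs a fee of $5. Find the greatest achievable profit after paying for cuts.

Consider every possible first cut. r[k] is the best of p[i]+r[k−i] over all sellable i≤k, charging 5 whenever i<k.
r[1] = 4
r[2] = 11
r[3] = 17
r[4] = 27
r[5] = 26  (first piece 1, then r[4]=27)
r[6] = 33  (first piece 2, then r[4]=27)
r[7] = 39  (first piece 3, then r[4]=27)
r[8] = 49  (first piece 4, then r[4]=27)
r[9] = 48  (first piece 1, then r[8]=49)
One optimal plan: pieces 4 + 4 + 1 (2 cuts) → $58 − $10 = $48.

48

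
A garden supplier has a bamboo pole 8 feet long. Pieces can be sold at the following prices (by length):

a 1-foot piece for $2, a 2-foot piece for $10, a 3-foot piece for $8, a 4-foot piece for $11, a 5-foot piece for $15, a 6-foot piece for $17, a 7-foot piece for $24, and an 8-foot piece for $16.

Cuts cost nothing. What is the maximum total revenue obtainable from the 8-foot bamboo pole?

40

Let best[k] be the best obtainable value from length k. For each k, try every first piece i and keep the best of price[i] + best[k−i].
best[1] = 2
best[2] = max(2+2, 10+0) = 10
best[3] = max(2+10, 10+2, 8+0) = 12
best[4] = max(2+12, 10+10, 8+2, 11+0) = 20
best[5] = max(2+20, 10+12, 8+10, 11+2, 15+0) = 22
best[6] = max(2+22, 10+20, 8+12, 11+10, 15+2, 17+0) = 30
best[7] = max(2+30, 10+22, 8+20, …, 17+2, 24+0) = 32
best[8] = max(2+32, 10+30, 8+22, …, 24+2, 16+0) = 40
One optimal cutting: 2 + 2 + 2 + 2 → $10 + $10 + $10 + $10 = $40.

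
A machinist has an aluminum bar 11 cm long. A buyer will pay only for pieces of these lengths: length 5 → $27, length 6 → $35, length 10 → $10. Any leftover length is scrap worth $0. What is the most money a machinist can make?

62

Build r[k] bottom-up: r[k] = max over allowed piece i of (p[i] + r[k−i]).
r[1] = 0
r[2] = 0
r[3] = 0
r[4] = 0
r[5] = 27
r[6] = 35
r[7] = 35
r[8] = 35
r[9] = 35
r[10] = 54  (first piece 5, then r[5]=27)
r[11] = 62  (first piece 5, then r[6]=35)
One optimal cutting: 6 + 5 → $62.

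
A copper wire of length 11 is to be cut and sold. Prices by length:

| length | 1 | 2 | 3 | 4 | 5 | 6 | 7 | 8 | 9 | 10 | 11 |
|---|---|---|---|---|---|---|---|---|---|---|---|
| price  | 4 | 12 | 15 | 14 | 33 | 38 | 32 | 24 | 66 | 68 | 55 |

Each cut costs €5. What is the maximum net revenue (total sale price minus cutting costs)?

Let v[k] be the best obtainable value from length k. For each k, try every first piece i and keep the best of price[i] + v[k−i] minus the 5 cut fee when i<k.
v[1] = 4
v[2] = max(4+4-5, 12+0) = 12
v[3] = max(4+12-5, 12+4-5, 15+0) = 15
v[4] = max(4+15-5, 12+12-5, 15+4-5, 14+0) = 19
v[5] = max(4+19-5, 12+15-5, 15+12-5, 14+4-5, 33+0) = 33
v[6] = max(4+33-5, 12+19-5, 15+15-5, 14+12-5, 33+4-5, 38+0) = 38
v[7] = max(4+38-5, 12+33-5, 15+19-5, …, 38+4-5, 32+0) = 40
v[8] = max(4+40-5, 12+38-5, 15+33-5, …, 32+4-5, 24+0) = 45
v[9] = max(4+45-5, 12+40-5, 15+38-5, …, 24+4-5, 66+0) = 66
v[10] = max(4+66-5, 12+45-5, 15+40-5, …, 66+4-5, 68+0) = 68
v[11] = max(4+68-5, 12+66-5, 15+45-5, …, 68+4-5, 55+0) = 73
One optimal plan: pieces 9 + 2 (1 cut) → €78 − €5 = €73.

73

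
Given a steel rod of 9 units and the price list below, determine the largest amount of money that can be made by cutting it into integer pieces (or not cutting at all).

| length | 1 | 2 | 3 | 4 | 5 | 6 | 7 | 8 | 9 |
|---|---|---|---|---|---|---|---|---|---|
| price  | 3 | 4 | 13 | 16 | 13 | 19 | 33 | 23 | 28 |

Let r[k] be the best obtainable value from length k. For each k, try every first piece i and keep the best of price[i] + r[k−i].
r[1] = 3
r[2] = max(3+3, 4+0) = 6
r[3] = max(3+6, 4+3, 13+0) = 13
r[4] = max(3+13, 4+6, 13+3, 16+0) = 16
r[5] = max(3+16, 4+13, 13+6, 16+3, 13+0) = 19
r[6] = max(3+19, 4+16, 13+13, 16+6, 13+3, 19+0) = 26
r[7] = max(3+26, 4+19, 13+16, …, 19+3, 33+0) = 33
r[8] = max(3+33, 4+26, 13+19, …, 33+3, 23+0) = 36
r[9] = max(3+36, 4+33, 13+26, …, 23+3, 28+0) = 39
One optimal cutting: 7 + 1 + 1 → $33 + $3 + $3 = $39.

39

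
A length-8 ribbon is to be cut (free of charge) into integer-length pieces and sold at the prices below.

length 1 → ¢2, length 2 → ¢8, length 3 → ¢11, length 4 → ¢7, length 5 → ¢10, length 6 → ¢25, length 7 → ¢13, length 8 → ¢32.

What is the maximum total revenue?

Consider every possible first cut. best[k] is the best of p[i]+best[k−i] over all sellable i≤k.
best[1] = 2
best[2] = 8
best[3] = 11
best[4] = 16  (first piece 2, then best[2]=8)
best[5] = 19  (first piece 2, then best[3]=11)
best[6] = 25
best[7] = 27  (first piece 1, then best[6]=25)
best[8] = 33  (first piece 2, then best[6]=25)
One optimal cutting: 6 + 2 → ¢25 + ¢8 = ¢33.

33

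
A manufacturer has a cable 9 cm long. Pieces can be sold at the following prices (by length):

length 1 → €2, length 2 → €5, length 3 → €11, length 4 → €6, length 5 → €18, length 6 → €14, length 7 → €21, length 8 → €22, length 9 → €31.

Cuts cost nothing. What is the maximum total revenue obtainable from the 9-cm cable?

Consider every possible first cut. r[k] is the best of p[i]+r[k−i] over all sellable i≤k.
r[1] = 2
r[2] = 5
r[3] = 11
r[4] = 13  (first piece 1, then r[3]=11)
r[5] = 18
r[6] = 22  (first piece 3, then r[3]=11)
r[7] = 24  (first piece 1, then r[6]=22)
r[8] = 29  (first piece 3, then r[5]=18)
r[9] = 33  (first piece 3, then r[6]=22)
One optimal cutting: 3 + 3 + 3 → €11 + €11 + €11 = €33.

33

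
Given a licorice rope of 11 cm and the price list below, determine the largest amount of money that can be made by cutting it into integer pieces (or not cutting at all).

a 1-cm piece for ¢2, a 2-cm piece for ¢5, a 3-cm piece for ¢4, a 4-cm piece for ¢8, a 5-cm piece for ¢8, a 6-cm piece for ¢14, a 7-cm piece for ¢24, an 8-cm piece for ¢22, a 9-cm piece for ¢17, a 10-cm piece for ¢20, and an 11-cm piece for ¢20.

34

Let r[k] be the best obtainable value from length k. For each k, try every first piece i and keep the best of price[i] + r[k−i].
r[1] = 2
r[2] = 5
r[3] = 7  (first piece 1, then r[2]=5)
r[4] = 10  (first piece 2, then r[2]=5)
r[5] = 12  (first piece 1, then r[4]=10)
r[6] = 15  (first piece 2, then r[4]=10)
r[7] = 24
r[8] = 26  (first piece 1, then r[7]=24)
r[9] = 29  (first piece 2, then r[7]=24)
r[10] = 31  (first piece 1, then r[9]=29)
r[11] = 34  (first piece 2, then r[9]=29)
One optimal cutting: 7 + 2 + 2 → ¢24 + ¢5 + ¢5 = ¢34.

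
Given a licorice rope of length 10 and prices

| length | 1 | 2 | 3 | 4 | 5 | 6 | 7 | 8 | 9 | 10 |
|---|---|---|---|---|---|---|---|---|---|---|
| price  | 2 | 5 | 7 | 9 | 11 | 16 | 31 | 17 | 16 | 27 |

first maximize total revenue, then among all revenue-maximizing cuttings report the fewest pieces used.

Consider every possible first cut. r[k] is the best of p[i]+r[k−i] over all sellable i≤k.
r[1] = 2
r[2] = max(2+2, 5+0) = 5
r[3] = max(2+5, 5+2, 7+0) = 7
r[4] = max(2+7, 5+5, 7+2, 9+0) = 10
r[5] = max(2+10, 5+7, 7+5, 9+2, 11+0) = 12
r[6] = max(2+12, 5+10, 7+7, 9+5, 11+2, 16+0) = 16
r[7] = max(2+16, 5+12, 7+10, …, 16+2, 31+0) = 31
r[8] = max(2+31, 5+16, 7+12, …, 31+2, 17+0) = 33
r[9] = max(2+33, 5+31, 7+16, …, 17+2, 16+0) = 36
r[10] = max(2+36, 5+33, 7+31, …, 16+2, 27+0) = 38
Maximum revenue is ¢38.
Now minimize piece count subject to staying optimal: for each k, pieces[k] = 1 + min over i with p[i]+r[k−i]=r[k] of pieces[k−i].
pieces[7] = 1
pieces[8] = 2
pieces[9] = 2
pieces[10] = 2

2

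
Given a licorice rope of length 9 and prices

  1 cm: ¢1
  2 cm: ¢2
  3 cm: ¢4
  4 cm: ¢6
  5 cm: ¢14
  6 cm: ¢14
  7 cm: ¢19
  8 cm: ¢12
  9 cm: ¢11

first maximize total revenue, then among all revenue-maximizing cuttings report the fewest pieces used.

2

Let r[k] be the best obtainable value from length k. For each k, try every first piece i and keep the best of price[i] + r[k−i].
r[1] = 1
r[2] = max(1+1, 2+0) = 2
r[3] = max(1+2, 2+1, 4+0) = 4
r[4] = max(1+4, 2+2, 4+1, 6+0) = 6
r[5] = max(1+6, 2+4, 4+2, 6+1, 14+0) = 14
r[6] = max(1+14, 2+6, 4+4, 6+2, 14+1, 14+0) = 15
r[7] = max(1+15, 2+14, 4+6, …, 14+1, 19+0) = 19
r[8] = max(1+19, 2+15, 4+14, …, 19+1, 12+0) = 20
r[9] = max(1+20, 2+19, 4+15, …, 12+1, 11+0) = 21
Maximum revenue is ¢21.
Now minimize piece count subject to staying optimal: for each k, pieces[k] = 1 + min over i with p[i]+r[k−i]=r[k] of pieces[k−i].
pieces[6] = 2
pieces[7] = 1
pieces[8] = 2
pieces[9] = 2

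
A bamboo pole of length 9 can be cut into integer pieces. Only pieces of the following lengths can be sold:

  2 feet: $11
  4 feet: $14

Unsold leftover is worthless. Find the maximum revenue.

44

Consider every possible first cut. r[k] is the best of p[i]+r[k−i] over all sellable i≤k.
r[1] = 0
r[2] = 11
r[3] = 11
r[4] = 22  (first piece 2, then r[2]=11)
r[5] = 22
r[6] = 33  (first piece 2, then r[4]=22)
r[7] = 33
r[8] = 44  (first piece 2, then r[6]=33)
r[9] = 44
One optimal cutting: pieces 2 + 2 + 2 + 2 with 1 foot of scrap → $44.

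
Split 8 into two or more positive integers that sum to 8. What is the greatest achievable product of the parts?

18

Fill P[k] for k=2..8: at each k try every first piece i and multiply by the better of (k−i) uncut or P[k−i].
P[2] = 1×max(1,0) = 1×1 = 1
P[3] = max(1×2, 2×1) = 2
P[4] = max(1×3, 2×2, 3×1) = 4
P[5] = max(1×4, 2×3, 3×2, 4×1) = 6
P[6] = max(1×6, 2×4, 3×3, 4×2, 5×1) = 9
P[7] = max(1×9, 2×6, 3×4, 4×3, 5×2, 6×1) = 12
P[8] = max(1×12, 2×9, 3×6, …, 6×2, 7×1) = 18
One optimal split: 3 + 3 + 2; product 3×3×2 = 18.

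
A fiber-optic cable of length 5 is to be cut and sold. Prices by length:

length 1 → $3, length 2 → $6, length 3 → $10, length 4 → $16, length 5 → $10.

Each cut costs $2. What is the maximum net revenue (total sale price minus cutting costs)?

17

Let v[k] be the best obtainable value from length k. For each k, try every first piece i and keep the best of price[i] + v[k−i] minus the 2 cut fee when i<k.
v[1] = 3
v[2] = max(3+3-2, 6+0) = 6
v[3] = max(3+6-2, 6+3-2, 10+0) = 10
v[4] = max(3+10-2, 6+6-2, 10+3-2, 16+0) = 16
v[5] = max(3+16-2, 6+10-2, 10+6-2, 16+3-2, 10+0) = 17
One optimal plan: pieces 4 + 1 (1 cut) → $19 − $2 = $17.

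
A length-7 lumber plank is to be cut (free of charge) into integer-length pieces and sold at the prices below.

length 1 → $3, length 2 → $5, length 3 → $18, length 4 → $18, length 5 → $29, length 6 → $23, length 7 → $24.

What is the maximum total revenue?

Consider every possible first cut. v[k] is the best of p[i]+v[k−i] over all sellable i≤k.
v[1] = 3
v[2] = max(3+3, 5+0) = 6
v[3] = max(3+6, 5+3, 18+0) = 18
v[4] = max(3+18, 5+6, 18+3, 18+0) = 21
v[5] = max(3+21, 5+18, 18+6, 18+3, 29+0) = 29
v[6] = max(3+29, 5+21, 18+18, 18+6, 29+3, 23+0) = 36
v[7] = max(3+36, 5+29, 18+21, …, 23+3, 24+0) = 39
One optimal cutting: 3 + 3 + 1 → $18 + $18 + $3 = $39.

39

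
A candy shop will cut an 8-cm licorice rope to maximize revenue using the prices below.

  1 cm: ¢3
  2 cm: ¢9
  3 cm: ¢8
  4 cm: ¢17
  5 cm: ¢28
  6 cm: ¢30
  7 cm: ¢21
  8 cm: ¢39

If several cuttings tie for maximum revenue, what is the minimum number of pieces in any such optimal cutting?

Build r[k] bottom-up: r[k] = max over allowed piece i of (p[i] + r[k−i]).
r[1] = 3
r[2] = 9
r[3] = 12  (first piece 1, then r[2]=9)
r[4] = 18  (first piece 2, then r[2]=9)
r[5] = 28
r[6] = 31  (first piece 1, then r[5]=28)
r[7] = 37  (first piece 2, then r[5]=28)
r[8] = 40  (first piece 1, then r[7]=37)
Maximum revenue is ¢40.
Now minimize piece count subject to staying optimal: for each k, pieces[k] = 1 + min over i with p[i]+r[k−i]=r[k] of pieces[k−i].
pieces[5] = 1
pieces[6] = 2
pieces[7] = 2
pieces[8] = 3

3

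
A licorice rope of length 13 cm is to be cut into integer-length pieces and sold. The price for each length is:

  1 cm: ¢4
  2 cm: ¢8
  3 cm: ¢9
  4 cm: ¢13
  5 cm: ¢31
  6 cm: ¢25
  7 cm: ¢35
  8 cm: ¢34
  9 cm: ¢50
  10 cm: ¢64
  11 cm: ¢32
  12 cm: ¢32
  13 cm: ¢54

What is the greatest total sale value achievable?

Build R[k] bottom-up: R[k] = max over allowed piece i of (p[i] + R[k−i]).
R[1] = 4
R[2] = max(4+4, 8+0) = 8
R[3] = max(4+8, 8+4, 9+0) = 12
R[4] = max(4+12, 8+8, 9+4, 13+0) = 16
R[5] = max(4+16, 8+12, 9+8, 13+4, 31+0) = 31
R[6] = max(4+31, 8+16, 9+12, 13+8, 31+4, 25+0) = 35
R[7] = max(4+35, 8+31, 9+16, …, 25+4, 35+0) = 39
R[8] = max(4+39, 8+35, 9+31, …, 35+4, 34+0) = 43
R[9] = max(4+43, 8+39, 9+35, …, 34+4, 50+0) = 50
R[10] = max(4+50, 8+43, 9+39, …, 50+4, 64+0) = 64
R[11] = max(4+64, 8+50, 9+43, …, 64+4, 32+0) = 68
R[12] = max(4+68, 8+64, 9+50, …, 32+4, 32+0) = 72
R[13] = max(4+72, 8+68, 9+64, …, 32+4, 54+0) = 76
One optimal cutting: 10 + 1 + 1 + 1 → ¢64 + ¢4 + ¢4 + ¢4 = ¢76.

76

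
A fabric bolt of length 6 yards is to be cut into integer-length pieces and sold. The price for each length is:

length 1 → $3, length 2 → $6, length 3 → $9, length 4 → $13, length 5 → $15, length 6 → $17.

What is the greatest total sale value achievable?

19

Consider every possible first cut. r[k] is the best of p[i]+r[k−i] over all sellable i≤k.
r[1] = 3
r[2] = 6  (first piece 1, then r[1]=3)
r[3] = 9  (first piece 1, then r[2]=6)
r[4] = 13
r[5] = 16  (first piece 1, then r[4]=13)
r[6] = 19  (first piece 1, then r[5]=16)
One optimal cutting: 4 + 1 + 1 → $13 + $3 + $3 = $19.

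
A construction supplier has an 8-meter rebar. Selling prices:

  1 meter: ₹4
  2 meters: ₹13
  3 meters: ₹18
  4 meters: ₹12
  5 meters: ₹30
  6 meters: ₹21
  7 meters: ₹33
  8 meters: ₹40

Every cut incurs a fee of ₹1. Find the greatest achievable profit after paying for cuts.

Consider every possible first cut. v[k] is the best of p[i]+v[k−i] over all sellable i≤k, charging 1 whenever i<k.
v[1] = 4
v[2] = 13
v[3] = 18
v[4] = 25  (first piece 2, then v[2]=13)
v[5] = 30  (first piece 2, then v[3]=18)
v[6] = 37  (first piece 2, then v[4]=25)
v[7] = 42  (first piece 2, then v[5]=30)
v[8] = 49  (first piece 2, then v[6]=37)
One optimal plan: pieces 2 + 2 + 2 + 2 (3 cuts) → ₹52 − ₹3 = ₹49.

49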